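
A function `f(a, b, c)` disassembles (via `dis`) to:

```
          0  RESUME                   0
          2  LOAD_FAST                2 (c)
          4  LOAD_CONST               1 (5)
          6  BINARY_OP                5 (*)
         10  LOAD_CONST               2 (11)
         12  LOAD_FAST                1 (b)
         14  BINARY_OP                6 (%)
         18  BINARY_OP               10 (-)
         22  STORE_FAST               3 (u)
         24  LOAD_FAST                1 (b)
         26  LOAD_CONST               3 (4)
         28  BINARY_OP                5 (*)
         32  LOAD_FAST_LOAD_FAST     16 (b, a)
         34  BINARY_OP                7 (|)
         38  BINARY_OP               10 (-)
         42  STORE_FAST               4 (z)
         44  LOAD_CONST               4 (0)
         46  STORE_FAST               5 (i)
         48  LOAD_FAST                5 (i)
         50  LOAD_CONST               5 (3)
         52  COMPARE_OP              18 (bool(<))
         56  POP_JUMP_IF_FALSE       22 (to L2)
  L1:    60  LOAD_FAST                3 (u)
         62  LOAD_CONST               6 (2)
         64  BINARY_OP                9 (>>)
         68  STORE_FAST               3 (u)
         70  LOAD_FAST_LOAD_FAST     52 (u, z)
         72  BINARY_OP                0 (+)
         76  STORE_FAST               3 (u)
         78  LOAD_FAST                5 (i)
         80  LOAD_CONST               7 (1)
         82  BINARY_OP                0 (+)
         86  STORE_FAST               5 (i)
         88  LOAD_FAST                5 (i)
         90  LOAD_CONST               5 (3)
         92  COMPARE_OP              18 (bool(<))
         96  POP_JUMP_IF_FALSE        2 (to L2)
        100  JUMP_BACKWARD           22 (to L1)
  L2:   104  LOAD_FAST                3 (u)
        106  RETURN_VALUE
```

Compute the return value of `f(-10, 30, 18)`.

LOAD_FAST c → push 18
LOAD_CONST → push 5
BINARY_OP * → 18 * 5 = 90
LOAD_CONST → push 11
LOAD_FAST b → push 30
BINARY_OP % → 11 % 30 = 11
BINARY_OP - → 90 - 11 = 79
STORE_FAST u → u=79
LOAD_FAST b → push 30
LOAD_CONST → push 4
BINARY_OP * → 30 * 4 = 120
LOAD_FAST_LOAD_FAST b,a → push 30,-10
BINARY_OP | → 30 | -10 = -2
BINARY_OP - → 120 - -2 = 122
STORE_FAST z → z=122
LOAD_CONST → push 0
STORE_FAST i → i=0
LOAD_FAST i → push 0
LOAD_CONST → push 3
COMPARE_OP bool(<) → 0 vs 3 = True
POP_JUMP_IF_FALSE → pop True; no jump
LOAD_FAST u → push 79
LOAD_CONST → push 2
BINARY_OP >> → 79 >> 2 = 19
STORE_FAST u → u=19
LOAD_FAST_LOAD_FAST u,z → push 19,122
BINARY_OP + → 19 + 122 = 141
STORE_FAST u → u=141
LOAD_FAST i → push 0
LOAD_CONST → push 1
BINARY_OP + → 0 + 1 = 1
STORE_FAST i → i=1
LOAD_FAST i → push 1
LOAD_CONST → push 3
COMPARE_OP bool(<) → 1 vs 3 = True
POP_JUMP_IF_FALSE → pop True; no jump
LOAD_FAST u → push 141
LOAD_CONST → push 2
BINARY_OP >> → 141 >> 2 = 35
STORE_FAST u → u=35
LOAD_FAST_LOAD_FAST u,z → push 35,122
BINARY_OP + → 35 + 122 = 157
STORE_FAST u → u=157
LOAD_FAST i → push 1
LOAD_CONST → push 1
BINARY_OP + → 1 + 1 = 2
STORE_FAST i → i=2
LOAD_FAST i → push 2
LOAD_CONST → push 3
COMPARE_OP bool(<) → 2 vs 3 = True
POP_JUMP_IF_FALSE → pop True; no jump
LOAD_FAST u → push 157
LOAD_CONST → push 2
BINARY_OP >> → 157 >> 2 = 39
STORE_FAST u → u=39
LOAD_FAST_LOAD_FAST u,z → push 39,122
BINARY_OP + → 39 + 122 = 161
STORE_FAST u → u=161
LOAD_FAST i → push 2
LOAD_CONST → push 1
BINARY_OP + → 2 + 1 = 3
STORE_FAST i → i=3
LOAD_FAST i → push 3
LOAD_CONST → push 3
COMPARE_OP bool(<) → 3 vs 3 = False
POP_JUMP_IF_FALSE → pop False; jump
LOAD_FAST u → push 161
RETURN_VALUE → return 161.

161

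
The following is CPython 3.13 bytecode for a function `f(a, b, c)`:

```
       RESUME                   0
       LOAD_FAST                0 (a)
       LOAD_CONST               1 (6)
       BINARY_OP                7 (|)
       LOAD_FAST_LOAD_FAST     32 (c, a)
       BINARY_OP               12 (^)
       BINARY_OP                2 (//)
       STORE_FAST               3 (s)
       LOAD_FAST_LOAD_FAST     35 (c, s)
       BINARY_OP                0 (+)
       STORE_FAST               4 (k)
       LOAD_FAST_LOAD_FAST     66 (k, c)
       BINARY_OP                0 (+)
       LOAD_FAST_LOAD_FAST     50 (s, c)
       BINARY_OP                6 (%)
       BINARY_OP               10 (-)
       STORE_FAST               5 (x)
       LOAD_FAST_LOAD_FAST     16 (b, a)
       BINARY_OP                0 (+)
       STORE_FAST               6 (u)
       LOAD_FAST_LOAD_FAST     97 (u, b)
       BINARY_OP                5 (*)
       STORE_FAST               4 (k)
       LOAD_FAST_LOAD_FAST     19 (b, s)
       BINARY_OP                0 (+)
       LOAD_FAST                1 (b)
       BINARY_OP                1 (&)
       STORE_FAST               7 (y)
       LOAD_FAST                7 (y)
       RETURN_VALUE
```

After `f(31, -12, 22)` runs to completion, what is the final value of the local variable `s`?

3

LOAD_FAST a → push 31. Stack: [31]
LOAD_CONST → push 6. Stack: [31, 6]
BINARY_OP | → 31 | 6 = 31. Stack: [31]
LOAD_FAST_LOAD_FAST c,a → push 22,31. Stack: [31, 22, 31]
BINARY_OP ^ → 22 ^ 31 = 9. Stack: [31, 9]
BINARY_OP // → 31 // 9 = 3. Stack: [3]
STORE_FAST s → s=3. Stack: []
LOAD_FAST_LOAD_FAST c,s → push 22,3. Stack: [22, 3]
BINARY_OP + → 22 + 3 = 25. Stack: [25]
STORE_FAST k → k=25. Stack: []
LOAD_FAST_LOAD_FAST k,c → push 25,22. Stack: [25, 22]
BINARY_OP + → 25 + 22 = 47. Stack: [47]
LOAD_FAST_LOAD_FAST s,c → push 3,22. Stack: [47, 3, 22]
BINARY_OP % → 3 % 22 = 3. Stack: [47, 3]
BINARY_OP - → 47 - 3 = 44. Stack: [44]
STORE_FAST x → x=44. Stack: []
LOAD_FAST_LOAD_FAST b,a → push -12,31. Stack: [-12, 31]
BINARY_OP + → -12 + 31 = 19. Stack: [19]
STORE_FAST u → u=19. Stack: []
LOAD_FAST_LOAD_FAST u,b → push 19,-12. Stack: [19, -12]
BINARY_OP * → 19 * -12 = -228. Stack: [-228]
STORE_FAST k → k=-228. Stack: []
LOAD_FAST_LOAD_FAST b,s → push -12,3. Stack: [-12, 3]
BINARY_OP + → -12 + 3 = -9. Stack: [-9]
LOAD_FAST b → push -12. Stack: [-9, -12]
BINARY_OP & → -9 & -12 = -12. Stack: [-12]
STORE_FAST y → y=-12. Stack: []
LOAD_FAST y → push -12. Stack: [-12]
RETURN_VALUE → return -12.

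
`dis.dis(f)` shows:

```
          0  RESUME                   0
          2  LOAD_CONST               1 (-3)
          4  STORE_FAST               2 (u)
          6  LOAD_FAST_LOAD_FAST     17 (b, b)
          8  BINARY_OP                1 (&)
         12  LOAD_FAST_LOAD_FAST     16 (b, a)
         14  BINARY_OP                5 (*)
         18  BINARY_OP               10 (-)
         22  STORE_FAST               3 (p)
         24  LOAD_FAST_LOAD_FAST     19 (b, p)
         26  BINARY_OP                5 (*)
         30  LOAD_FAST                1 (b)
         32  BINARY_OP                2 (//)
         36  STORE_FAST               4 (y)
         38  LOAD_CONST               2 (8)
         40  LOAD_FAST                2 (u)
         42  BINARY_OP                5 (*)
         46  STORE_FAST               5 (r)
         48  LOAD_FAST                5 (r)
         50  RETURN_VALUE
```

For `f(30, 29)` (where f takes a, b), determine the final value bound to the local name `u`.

LOAD_CONST → push -3. Stack: [-3]
STORE_FAST u → u=-3. Stack: []
LOAD_FAST_LOAD_FAST b,b → push 29,29. Stack: [29, 29]
BINARY_OP & → 29 & 29 = 29. Stack: [29]
LOAD_FAST_LOAD_FAST b,a → push 29,30. Stack: [29, 29, 30]
BINARY_OP * → 29 * 30 = 870. Stack: [29, 870]
BINARY_OP - → 29 - 870 = -841. Stack: [-841]
STORE_FAST p → p=-841. Stack: []
LOAD_FAST_LOAD_FAST b,p → push 29,-841. Stack: [29, -841]
BINARY_OP * → 29 * -841 = -24389. Stack: [-24389]
LOAD_FAST b → push 29. Stack: [-24389, 29]
BINARY_OP // → -24389 // 29 = -841. Stack: [-841]
STORE_FAST y → y=-841. Stack: []
LOAD_CONST → push 8. Stack: [8]
LOAD_FAST u → push -3. Stack: [8, -3]
BINARY_OP * → 8 * -3 = -24. Stack: [-24]
STORE_FAST r → r=-24. Stack: []
LOAD_FAST r → push -24. Stack: [-24]
RETURN_VALUE → return -24.

-3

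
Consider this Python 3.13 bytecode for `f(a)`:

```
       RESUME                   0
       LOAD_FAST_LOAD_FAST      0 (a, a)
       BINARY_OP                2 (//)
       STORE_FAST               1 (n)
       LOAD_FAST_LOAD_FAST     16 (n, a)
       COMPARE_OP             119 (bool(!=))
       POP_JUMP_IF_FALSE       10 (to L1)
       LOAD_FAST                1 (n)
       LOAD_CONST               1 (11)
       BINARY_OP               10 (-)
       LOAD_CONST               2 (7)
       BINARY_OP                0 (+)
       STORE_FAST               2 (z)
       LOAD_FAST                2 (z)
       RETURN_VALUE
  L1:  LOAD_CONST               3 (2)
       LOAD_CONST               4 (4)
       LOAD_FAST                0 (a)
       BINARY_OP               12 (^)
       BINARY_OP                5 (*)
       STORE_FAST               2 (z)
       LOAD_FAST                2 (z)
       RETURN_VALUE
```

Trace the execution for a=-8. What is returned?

LOAD_FAST_LOAD_FAST a,a → push -8,-8. Stack: [-8, -8]
BINARY_OP // → -8 // -8 = 1. Stack: [1]
STORE_FAST n → n=1. Stack: []
LOAD_FAST_LOAD_FAST n,a → push 1,-8. Stack: [1, -8]
COMPARE_OP bool(!=) → 1 vs -8 = True. Stack: [True]
POP_JUMP_IF_FALSE → pop True; no jump. Stack: []
LOAD_FAST n → push 1. Stack: [1]
LOAD_CONST → push 11. Stack: [1, 11]
BINARY_OP - → 1 - 11 = -10. Stack: [-10]
LOAD_CONST → push 7. Stack: [-10, 7]
BINARY_OP + → -10 + 7 = -3. Stack: [-3]
STORE_FAST z → z=-3. Stack: []
LOAD_FAST z → push -3. Stack: [-3]
RETURN_VALUE → return -3.

-3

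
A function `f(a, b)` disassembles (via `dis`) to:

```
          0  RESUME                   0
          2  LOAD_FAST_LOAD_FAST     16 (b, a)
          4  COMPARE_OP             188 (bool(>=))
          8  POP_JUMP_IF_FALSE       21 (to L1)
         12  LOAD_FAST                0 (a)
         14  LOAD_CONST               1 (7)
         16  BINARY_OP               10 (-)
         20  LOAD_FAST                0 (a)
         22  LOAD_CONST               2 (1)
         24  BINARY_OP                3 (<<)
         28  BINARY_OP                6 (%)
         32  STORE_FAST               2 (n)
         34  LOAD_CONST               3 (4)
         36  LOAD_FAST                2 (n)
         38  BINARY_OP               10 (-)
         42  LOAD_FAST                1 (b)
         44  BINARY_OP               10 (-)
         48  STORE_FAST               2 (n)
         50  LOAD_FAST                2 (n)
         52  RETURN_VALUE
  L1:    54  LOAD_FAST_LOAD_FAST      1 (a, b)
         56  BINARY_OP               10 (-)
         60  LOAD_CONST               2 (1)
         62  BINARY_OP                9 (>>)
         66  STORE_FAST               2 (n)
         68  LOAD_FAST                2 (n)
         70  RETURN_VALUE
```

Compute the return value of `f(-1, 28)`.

-24

LOAD_FAST_LOAD_FAST b,a → push 28,-1. Stack: [28, -1]
COMPARE_OP bool(>=) → 28 vs -1 = True. Stack: [True]
POP_JUMP_IF_FALSE → pop True; no jump. Stack: []
LOAD_FAST a → push -1. Stack: [-1]
LOAD_CONST → push 7. Stack: [-1, 7]
BINARY_OP - → -1 - 7 = -8. Stack: [-8]
LOAD_FAST a → push -1. Stack: [-8, -1]
LOAD_CONST → push 1. Stack: [-8, -1, 1]
BINARY_OP << → -1 << 1 = -2. Stack: [-8, -2]
BINARY_OP % → -8 % -2 = 0. Stack: [0]
STORE_FAST n → n=0. Stack: []
LOAD_CONST → push 4. Stack: [4]
LOAD_FAST n → push 0. Stack: [4, 0]
BINARY_OP - → 4 - 0 = 4. Stack: [4]
LOAD_FAST b → push 28. Stack: [4, 28]
BINARY_OP - → 4 - 28 = -24. Stack: [-24]
STORE_FAST n → n=-24. Stack: []
LOAD_FAST n → push -24. Stack: [-24]
RETURN_VALUE → return -24.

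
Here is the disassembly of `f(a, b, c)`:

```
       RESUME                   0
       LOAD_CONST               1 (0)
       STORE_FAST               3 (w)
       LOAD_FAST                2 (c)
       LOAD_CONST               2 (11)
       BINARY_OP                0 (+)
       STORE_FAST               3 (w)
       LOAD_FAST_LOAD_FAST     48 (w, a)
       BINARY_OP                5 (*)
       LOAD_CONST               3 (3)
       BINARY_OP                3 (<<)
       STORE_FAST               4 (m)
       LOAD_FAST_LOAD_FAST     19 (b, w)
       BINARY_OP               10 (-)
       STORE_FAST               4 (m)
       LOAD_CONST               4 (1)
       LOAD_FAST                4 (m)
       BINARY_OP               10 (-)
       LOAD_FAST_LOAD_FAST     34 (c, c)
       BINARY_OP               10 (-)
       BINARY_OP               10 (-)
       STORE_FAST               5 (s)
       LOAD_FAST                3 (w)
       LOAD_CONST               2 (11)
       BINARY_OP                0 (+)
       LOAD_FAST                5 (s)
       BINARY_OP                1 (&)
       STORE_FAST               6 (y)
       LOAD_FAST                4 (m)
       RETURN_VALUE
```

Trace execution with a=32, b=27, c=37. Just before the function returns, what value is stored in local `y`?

18

LOAD_CONST → push 0. Stack: [0]
STORE_FAST w → w=0. Stack: []
LOAD_FAST c → push 37. Stack: [37]
LOAD_CONST → push 11. Stack: [37, 11]
BINARY_OP + → 37 + 11 = 48. Stack: [48]
STORE_FAST w → w=48. Stack: []
LOAD_FAST_LOAD_FAST w,a → push 48,32. Stack: [48, 32]
BINARY_OP * → 48 * 32 = 1536. Stack: [1536]
LOAD_CONST → push 3. Stack: [1536, 3]
BINARY_OP << → 1536 << 3 = 12288. Stack: [12288]
STORE_FAST m → m=12288. Stack: []
LOAD_FAST_LOAD_FAST b,w → push 27,48. Stack: [27, 48]
BINARY_OP - → 27 - 48 = -21. Stack: [-21]
STORE_FAST m → m=-21. Stack: []
LOAD_CONST → push 1. Stack: [1]
LOAD_FAST m → push -21. Stack: [1, -21]
BINARY_OP - → 1 - -21 = 22. Stack: [22]
LOAD_FAST_LOAD_FAST c,c → push 37,37. Stack: [22, 37, 37]
BINARY_OP - → 37 - 37 = 0. Stack: [22, 0]
BINARY_OP - → 22 - 0 = 22. Stack: [22]
STORE_FAST s → s=22. Stack: []
LOAD_FAST w → push 48. Stack: [48]
LOAD_CONST → push 11. Stack: [48, 11]
BINARY_OP + → 48 + 11 = 59. Stack: [59]
LOAD_FAST s → push 22. Stack: [59, 22]
BINARY_OP & → 59 & 22 = 18. Stack: [18]
STORE_FAST y → y=18. Stack: []
LOAD_FAST m → push -21. Stack: [-21]
RETURN_VALUE → return -21.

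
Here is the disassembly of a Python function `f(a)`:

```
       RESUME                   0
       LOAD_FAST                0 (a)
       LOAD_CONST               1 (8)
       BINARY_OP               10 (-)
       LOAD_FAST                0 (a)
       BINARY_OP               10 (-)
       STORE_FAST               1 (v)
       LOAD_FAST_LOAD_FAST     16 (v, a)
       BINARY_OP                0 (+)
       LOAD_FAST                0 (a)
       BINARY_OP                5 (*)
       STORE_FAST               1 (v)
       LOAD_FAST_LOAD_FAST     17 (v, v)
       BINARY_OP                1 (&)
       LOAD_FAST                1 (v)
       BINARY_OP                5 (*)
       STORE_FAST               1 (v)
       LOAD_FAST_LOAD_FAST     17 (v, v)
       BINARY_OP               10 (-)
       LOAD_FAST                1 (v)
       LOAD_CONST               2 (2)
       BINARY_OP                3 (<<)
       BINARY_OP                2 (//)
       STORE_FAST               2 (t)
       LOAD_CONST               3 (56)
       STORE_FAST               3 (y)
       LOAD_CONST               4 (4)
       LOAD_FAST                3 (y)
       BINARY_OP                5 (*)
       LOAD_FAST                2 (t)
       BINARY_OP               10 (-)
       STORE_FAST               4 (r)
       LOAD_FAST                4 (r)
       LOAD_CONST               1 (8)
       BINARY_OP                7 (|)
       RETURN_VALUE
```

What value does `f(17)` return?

LOAD_FAST a → push 17. Stack: [17]
LOAD_CONST → push 8. Stack: [17, 8]
BINARY_OP - → 17 - 8 = 9. Stack: [9]
LOAD_FAST a → push 17. Stack: [9, 17]
BINARY_OP - → 9 - 17 = -8. Stack: [-8]
STORE_FAST v → v=-8. Stack: []
LOAD_FAST_LOAD_FAST v,a → push -8,17. Stack: [-8, 17]
BINARY_OP + → -8 + 17 = 9. Stack: [9]
LOAD_FAST a → push 17. Stack: [9, 17]
BINARY_OP * → 9 * 17 = 153. Stack: [153]
STORE_FAST v → v=153. Stack: []
LOAD_FAST_LOAD_FAST v,v → push 153,153. Stack: [153, 153]
BINARY_OP & → 153 & 153 = 153. Stack: [153]
LOAD_FAST v → push 153. Stack: [153, 153]
BINARY_OP * → 153 * 153 = 23409. Stack: [23409]
STORE_FAST v → v=23409. Stack: []
LOAD_FAST_LOAD_FAST v,v → push 23409,23409. Stack: [23409, 23409]
BINARY_OP - → 23409 - 23409 = 0. Stack: [0]
LOAD_FAST v → push 23409. Stack: [0, 23409]
LOAD_CONST → push 2. Stack: [0, 23409, 2]
BINARY_OP << → 23409 << 2 = 93636. Stack: [0, 93636]
BINARY_OP // → 0 // 93636 = 0. Stack: [0]
STORE_FAST t → t=0. Stack: []
LOAD_CONST → push 56. Stack: [56]
STORE_FAST y → y=56. Stack: []
LOAD_CONST → push 4. Stack: [4]
LOAD_FAST y → push 56. Stack: [4, 56]
BINARY_OP * → 4 * 56 = 224. Stack: [224]
LOAD_FAST t → push 0. Stack: [224, 0]
BINARY_OP - → 224 - 0 = 224. Stack: [224]
STORE_FAST r → r=224. Stack: []
LOAD_FAST r → push 224. Stack: [224]
LOAD_CONST → push 8. Stack: [224, 8]
BINARY_OP | → 224 | 8 = 232. Stack: [232]
RETURN_VALUE → return 232.

232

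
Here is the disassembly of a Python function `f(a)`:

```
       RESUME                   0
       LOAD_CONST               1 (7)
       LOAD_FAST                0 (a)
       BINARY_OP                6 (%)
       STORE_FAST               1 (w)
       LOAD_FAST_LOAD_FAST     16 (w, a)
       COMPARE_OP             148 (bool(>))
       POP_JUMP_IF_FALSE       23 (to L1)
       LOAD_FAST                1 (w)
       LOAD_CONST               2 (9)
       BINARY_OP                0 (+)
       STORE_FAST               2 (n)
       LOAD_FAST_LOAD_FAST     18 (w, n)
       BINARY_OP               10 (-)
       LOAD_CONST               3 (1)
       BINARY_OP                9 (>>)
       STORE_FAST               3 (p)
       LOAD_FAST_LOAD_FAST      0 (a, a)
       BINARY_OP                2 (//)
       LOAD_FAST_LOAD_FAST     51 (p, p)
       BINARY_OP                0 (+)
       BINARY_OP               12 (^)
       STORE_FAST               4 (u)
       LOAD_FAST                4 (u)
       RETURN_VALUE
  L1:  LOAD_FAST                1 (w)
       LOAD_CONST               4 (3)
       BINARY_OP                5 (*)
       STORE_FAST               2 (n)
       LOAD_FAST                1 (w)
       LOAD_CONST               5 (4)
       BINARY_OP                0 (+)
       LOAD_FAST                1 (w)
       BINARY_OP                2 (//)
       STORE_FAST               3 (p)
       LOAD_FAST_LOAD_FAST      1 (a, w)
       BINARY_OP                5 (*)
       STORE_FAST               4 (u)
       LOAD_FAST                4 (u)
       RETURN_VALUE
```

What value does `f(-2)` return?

LOAD_CONST → push 7. Stack: [7]
LOAD_FAST a → push -2. Stack: [7, -2]
BINARY_OP % → 7 % -2 = -1. Stack: [-1]
STORE_FAST w → w=-1. Stack: []
LOAD_FAST_LOAD_FAST w,a → push -1,-2. Stack: [-1, -2]
COMPARE_OP bool(>) → -1 vs -2 = True. Stack: [True]
POP_JUMP_IF_FALSE → pop True; no jump. Stack: []
LOAD_FAST w → push -1. Stack: [-1]
LOAD_CONST → push 9. Stack: [-1, 9]
BINARY_OP + → -1 + 9 = 8. Stack: [8]
STORE_FAST n → n=8. Stack: []
LOAD_FAST_LOAD_FAST w,n → push -1,8. Stack: [-1, 8]
BINARY_OP - → -1 - 8 = -9. Stack: [-9]
LOAD_CONST → push 1. Stack: [-9, 1]
BINARY_OP >> → -9 >> 1 = -5. Stack: [-5]
STORE_FAST p → p=-5. Stack: []
LOAD_FAST_LOAD_FAST a,a → push -2,-2. Stack: [-2, -2]
BINARY_OP // → -2 // -2 = 1. Stack: [1]
LOAD_FAST_LOAD_FAST p,p → push -5,-5. Stack: [1, -5, -5]
BINARY_OP + → -5 + -5 = -10. Stack: [1, -10]
BINARY_OP ^ → 1 ^ -10 = -9. Stack: [-9]
STORE_FAST u → u=-9. Stack: []
LOAD_FAST u → push -9. Stack: [-9]
RETURN_VALUE → return -9.

-9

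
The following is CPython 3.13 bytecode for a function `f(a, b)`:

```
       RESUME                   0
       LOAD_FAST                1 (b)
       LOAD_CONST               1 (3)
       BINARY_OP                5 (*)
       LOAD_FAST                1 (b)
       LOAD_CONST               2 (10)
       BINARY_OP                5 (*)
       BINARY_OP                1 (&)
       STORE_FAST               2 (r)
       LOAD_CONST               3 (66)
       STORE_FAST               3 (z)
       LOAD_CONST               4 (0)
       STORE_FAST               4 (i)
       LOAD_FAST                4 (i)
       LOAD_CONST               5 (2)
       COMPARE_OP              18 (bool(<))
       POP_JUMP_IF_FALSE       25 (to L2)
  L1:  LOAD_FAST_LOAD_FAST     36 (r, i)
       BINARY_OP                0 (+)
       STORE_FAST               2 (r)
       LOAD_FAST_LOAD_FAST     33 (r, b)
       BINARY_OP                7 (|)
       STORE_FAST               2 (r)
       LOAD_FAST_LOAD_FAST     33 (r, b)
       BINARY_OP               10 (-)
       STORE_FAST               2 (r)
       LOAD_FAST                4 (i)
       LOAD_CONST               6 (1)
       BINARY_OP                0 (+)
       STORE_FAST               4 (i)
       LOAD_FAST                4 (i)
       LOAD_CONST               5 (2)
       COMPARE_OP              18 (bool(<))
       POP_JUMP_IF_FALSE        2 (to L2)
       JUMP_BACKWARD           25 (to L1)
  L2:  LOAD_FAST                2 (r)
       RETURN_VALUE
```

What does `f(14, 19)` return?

40

LOAD_FAST b → push 19. Stack: [19]
LOAD_CONST → push 3. Stack: [19, 3]
BINARY_OP * → 19 * 3 = 57. Stack: [57]
LOAD_FAST b → push 19. Stack: [57, 19]
LOAD_CONST → push 10. Stack: [57, 19, 10]
BINARY_OP * → 19 * 10 = 190. Stack: [57, 190]
BINARY_OP & → 57 & 190 = 56. Stack: [56]
STORE_FAST r → r=56. Stack: []
LOAD_CONST → push 66. Stack: [66]
STORE_FAST z → z=66. Stack: []
LOAD_CONST → push 0. Stack: [0]
STORE_FAST i → i=0. Stack: []
LOAD_FAST i → push 0. Stack: [0]
LOAD_CONST → push 2. Stack: [0, 2]
COMPARE_OP bool(<) → 0 vs 2 = True. Stack: [True]
POP_JUMP_IF_FALSE → pop True; no jump. Stack: []
LOAD_FAST_LOAD_FAST r,i → push 56,0. Stack: [56, 0]
BINARY_OP + → 56 + 0 = 56. Stack: [56]
STORE_FAST r → r=56. Stack: []
LOAD_FAST_LOAD_FAST r,b → push 56,19. Stack: [56, 19]
BINARY_OP | → 56 | 19 = 59. Stack: [59]
STORE_FAST r → r=59. Stack: []
LOAD_FAST_LOAD_FAST r,b → push 59,19. Stack: [59, 19]
BINARY_OP - → 59 - 19 = 40. Stack: [40]
STORE_FAST r → r=40. Stack: []
LOAD_FAST i → push 0. Stack: [0]
LOAD_CONST → push 1. Stack: [0, 1]
BINARY_OP + → 0 + 1 = 1. Stack: [1]
STORE_FAST i → i=1. Stack: []
LOAD_FAST i → push 1. Stack: [1]
LOAD_CONST → push 2. Stack: [1, 2]
COMPARE_OP bool(<) → 1 vs 2 = True. Stack: [True]
POP_JUMP_IF_FALSE → pop True; no jump. Stack: []
LOAD_FAST_LOAD_FAST r,i → push 40,1. Stack: [40, 1]
BINARY_OP + → 40 + 1 = 41. Stack: [41]
STORE_FAST r → r=41. Stack: []
LOAD_FAST_LOAD_FAST r,b → push 41,19. Stack: [41, 19]
BINARY_OP | → 41 | 19 = 59. Stack: [59]
STORE_FAST r → r=59. Stack: []
LOAD_FAST_LOAD_FAST r,b → push 59,19. Stack: [59, 19]
BINARY_OP - → 59 - 19 = 40. Stack: [40]
STORE_FAST r → r=40. Stack: []
LOAD_FAST i → push 1. Stack: [1]
LOAD_CONST → push 1. Stack: [1, 1]
BINARY_OP + → 1 + 1 = 2. Stack: [2]
STORE_FAST i → i=2. Stack: []
LOAD_FAST i → push 2. Stack: [2]
LOAD_CONST → push 2. Stack: [2, 2]
COMPARE_OP bool(<) → 2 vs 2 = False. Stack: [False]
POP_JUMP_IF_FALSE → pop False; jump. Stack: []
LOAD_FAST r → push 40. Stack: [40]
RETURN_VALUE → return 40.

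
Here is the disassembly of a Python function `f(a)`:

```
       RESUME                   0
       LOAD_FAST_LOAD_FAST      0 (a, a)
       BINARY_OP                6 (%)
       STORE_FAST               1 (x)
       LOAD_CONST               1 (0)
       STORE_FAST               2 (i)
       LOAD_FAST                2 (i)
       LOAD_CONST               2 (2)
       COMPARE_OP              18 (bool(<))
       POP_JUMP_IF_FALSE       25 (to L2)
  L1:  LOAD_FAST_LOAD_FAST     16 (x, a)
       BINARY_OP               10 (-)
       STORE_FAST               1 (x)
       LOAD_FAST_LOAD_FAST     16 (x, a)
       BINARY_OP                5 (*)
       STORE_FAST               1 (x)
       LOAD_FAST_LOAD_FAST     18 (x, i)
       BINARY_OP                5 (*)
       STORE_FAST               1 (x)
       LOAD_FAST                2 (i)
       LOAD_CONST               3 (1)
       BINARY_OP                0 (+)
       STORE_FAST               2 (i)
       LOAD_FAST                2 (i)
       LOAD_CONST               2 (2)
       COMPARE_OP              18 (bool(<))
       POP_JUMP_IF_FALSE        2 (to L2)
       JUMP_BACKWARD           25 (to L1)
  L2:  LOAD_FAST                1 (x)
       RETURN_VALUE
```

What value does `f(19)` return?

-361

LOAD_FAST_LOAD_FAST a,a → push 19,19. Stack: [19, 19]
BINARY_OP % → 19 % 19 = 0. Stack: [0]
STORE_FAST x → x=0. Stack: []
LOAD_CONST → push 0. Stack: [0]
STORE_FAST i → i=0. Stack: []
LOAD_FAST i → push 0. Stack: [0]
LOAD_CONST → push 2. Stack: [0, 2]
COMPARE_OP bool(<) → 0 vs 2 = True. Stack: [True]
POP_JUMP_IF_FALSE → pop True; no jump. Stack: []
LOAD_FAST_LOAD_FAST x,a → push 0,19. Stack: [0, 19]
BINARY_OP - → 0 - 19 = -19. Stack: [-19]
STORE_FAST x → x=-19. Stack: []
LOAD_FAST_LOAD_FAST x,a → push -19,19. Stack: [-19, 19]
BINARY_OP * → -19 * 19 = -361. Stack: [-361]
STORE_FAST x → x=-361. Stack: []
LOAD_FAST_LOAD_FAST x,i → push -361,0. Stack: [-361, 0]
BINARY_OP * → -361 * 0 = 0. Stack: [0]
STORE_FAST x → x=0. Stack: []
LOAD_FAST i → push 0. Stack: [0]
LOAD_CONST → push 1. Stack: [0, 1]
BINARY_OP + → 0 + 1 = 1. Stack: [1]
STORE_FAST i → i=1. Stack: []
LOAD_FAST i → push 1. Stack: [1]
LOAD_CONST → push 2. Stack: [1, 2]
COMPARE_OP bool(<) → 1 vs 2 = True. Stack: [True]
POP_JUMP_IF_FALSE → pop True; no jump. Stack: []
LOAD_FAST_LOAD_FAST x,a → push 0,19. Stack: [0, 19]
BINARY_OP - → 0 - 19 = -19. Stack: [-19]
STORE_FAST x → x=-19. Stack: []
LOAD_FAST_LOAD_FAST x,a → push -19,19. Stack: [-19, 19]
BINARY_OP * → -19 * 19 = -361. Stack: [-361]
STORE_FAST x → x=-361. Stack: []
LOAD_FAST_LOAD_FAST x,i → push -361,1. Stack: [-361, 1]
BINARY_OP * → -361 * 1 = -361. Stack: [-361]
STORE_FAST x → x=-361. Stack: []
LOAD_FAST i → push 1. Stack: [1]
LOAD_CONST → push 1. Stack: [1, 1]
BINARY_OP + → 1 + 1 = 2. Stack: [2]
STORE_FAST i → i=2. Stack: []
LOAD_FAST i → push 2. Stack: [2]
LOAD_CONST → push 2. Stack: [2, 2]
COMPARE_OP bool(<) → 2 vs 2 = False. Stack: [False]
POP_JUMP_IF_FALSE → pop False; jump. Stack: []
LOAD_FAST x → push -361. Stack: [-361]
RETURN_VALUE → return -361.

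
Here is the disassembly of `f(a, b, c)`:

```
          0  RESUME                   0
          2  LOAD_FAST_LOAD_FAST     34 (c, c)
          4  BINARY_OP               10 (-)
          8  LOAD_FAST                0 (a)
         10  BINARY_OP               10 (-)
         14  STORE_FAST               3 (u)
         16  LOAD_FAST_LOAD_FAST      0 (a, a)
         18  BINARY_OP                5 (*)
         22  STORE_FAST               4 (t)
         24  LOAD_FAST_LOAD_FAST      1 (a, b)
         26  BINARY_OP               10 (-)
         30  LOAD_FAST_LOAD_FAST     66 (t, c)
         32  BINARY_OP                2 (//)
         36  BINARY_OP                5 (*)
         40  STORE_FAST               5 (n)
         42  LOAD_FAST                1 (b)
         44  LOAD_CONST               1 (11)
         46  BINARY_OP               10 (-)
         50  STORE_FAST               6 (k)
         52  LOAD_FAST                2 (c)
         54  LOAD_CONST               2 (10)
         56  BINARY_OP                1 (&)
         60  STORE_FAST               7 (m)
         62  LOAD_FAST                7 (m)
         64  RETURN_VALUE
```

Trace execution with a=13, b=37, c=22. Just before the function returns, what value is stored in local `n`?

LOAD_FAST_LOAD_FAST c,c → push 22,22. Stack: [22, 22]
BINARY_OP - → 22 - 22 = 0. Stack: [0]
LOAD_FAST a → push 13. Stack: [0, 13]
BINARY_OP - → 0 - 13 = -13. Stack: [-13]
STORE_FAST u → u=-13. Stack: []
LOAD_FAST_LOAD_FAST a,a → push 13,13. Stack: [13, 13]
BINARY_OP * → 13 * 13 = 169. Stack: [169]
STORE_FAST t → t=169. Stack: []
LOAD_FAST_LOAD_FAST a,b → push 13,37. Stack: [13, 37]
BINARY_OP - → 13 - 37 = -24. Stack: [-24]
LOAD_FAST_LOAD_FAST t,c → push 169,22. Stack: [-24, 169, 22]
BINARY_OP // → 169 // 22 = 7. Stack: [-24, 7]
BINARY_OP * → -24 * 7 = -168. Stack: [-168]
STORE_FAST n → n=-168. Stack: []
LOAD_FAST b → push 37. Stack: [37]
LOAD_CONST → push 11. Stack: [37, 11]
BINARY_OP - → 37 - 11 = 26. Stack: [26]
STORE_FAST k → k=26. Stack: []
LOAD_FAST c → push 22. Stack: [22]
LOAD_CONST → push 10. Stack: [22, 10]
BINARY_OP & → 22 & 10 = 2. Stack: [2]
STORE_FAST m → m=2. Stack: []
LOAD_FAST m → push 2. Stack: [2]
RETURN_VALUE → return 2.

-168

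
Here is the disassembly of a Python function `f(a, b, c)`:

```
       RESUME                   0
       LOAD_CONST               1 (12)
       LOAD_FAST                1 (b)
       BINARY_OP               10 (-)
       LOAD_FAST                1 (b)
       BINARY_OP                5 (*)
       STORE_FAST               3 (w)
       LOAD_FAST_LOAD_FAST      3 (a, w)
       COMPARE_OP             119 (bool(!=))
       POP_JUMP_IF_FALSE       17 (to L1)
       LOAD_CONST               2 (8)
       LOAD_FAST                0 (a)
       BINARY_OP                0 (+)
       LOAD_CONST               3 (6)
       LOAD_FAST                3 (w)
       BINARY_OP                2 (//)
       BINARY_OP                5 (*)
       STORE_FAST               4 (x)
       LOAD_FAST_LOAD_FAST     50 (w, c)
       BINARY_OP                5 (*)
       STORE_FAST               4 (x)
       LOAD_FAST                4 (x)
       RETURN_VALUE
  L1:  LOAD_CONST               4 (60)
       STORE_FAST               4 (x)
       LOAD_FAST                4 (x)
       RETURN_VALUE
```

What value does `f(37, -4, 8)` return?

-512

LOAD_CONST → push 12. Stack: [12]
LOAD_FAST b → push -4. Stack: [12, -4]
BINARY_OP - → 12 - -4 = 16. Stack: [16]
LOAD_FAST b → push -4. Stack: [16, -4]
BINARY_OP * → 16 * -4 = -64. Stack: [-64]
STORE_FAST w → w=-64. Stack: []
LOAD_FAST_LOAD_FAST a,w → push 37,-64. Stack: [37, -64]
COMPARE_OP bool(!=) → 37 vs -64 = True. Stack: [True]
POP_JUMP_IF_FALSE → pop True; no jump. Stack: []
LOAD_CONST → push 8. Stack: [8]
LOAD_FAST a → push 37. Stack: [8, 37]
BINARY_OP + → 8 + 37 = 45. Stack: [45]
LOAD_CONST → push 6. Stack: [45, 6]
LOAD_FAST w → push -64. Stack: [45, 6, -64]
BINARY_OP // → 6 // -64 = -1. Stack: [45, -1]
BINARY_OP * → 45 * -1 = -45. Stack: [-45]
STORE_FAST x → x=-45. Stack: []
LOAD_FAST_LOAD_FAST w,c → push -64,8. Stack: [-64, 8]
BINARY_OP * → -64 * 8 = -512. Stack: [-512]
STORE_FAST x → x=-512. Stack: []
LOAD_FAST x → push -512. Stack: [-512]
RETURN_VALUE → return -512.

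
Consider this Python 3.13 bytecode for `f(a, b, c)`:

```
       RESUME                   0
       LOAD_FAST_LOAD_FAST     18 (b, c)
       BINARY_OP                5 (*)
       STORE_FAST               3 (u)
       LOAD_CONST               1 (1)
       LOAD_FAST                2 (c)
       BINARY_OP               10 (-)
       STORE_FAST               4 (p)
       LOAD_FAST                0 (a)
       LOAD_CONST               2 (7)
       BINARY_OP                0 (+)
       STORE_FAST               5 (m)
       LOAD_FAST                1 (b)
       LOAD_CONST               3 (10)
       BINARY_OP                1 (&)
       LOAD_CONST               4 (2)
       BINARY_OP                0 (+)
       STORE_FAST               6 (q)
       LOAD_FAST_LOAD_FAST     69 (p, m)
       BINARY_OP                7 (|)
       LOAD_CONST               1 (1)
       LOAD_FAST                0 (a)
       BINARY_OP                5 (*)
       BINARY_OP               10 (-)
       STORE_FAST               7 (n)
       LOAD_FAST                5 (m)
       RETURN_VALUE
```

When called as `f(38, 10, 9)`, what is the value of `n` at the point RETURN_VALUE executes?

LOAD_FAST_LOAD_FAST b,c → push 10,9. Stack: [10, 9]
BINARY_OP * → 10 * 9 = 90. Stack: [90]
STORE_FAST u → u=90. Stack: []
LOAD_CONST → push 1. Stack: [1]
LOAD_FAST c → push 9. Stack: [1, 9]
BINARY_OP - → 1 - 9 = -8. Stack: [-8]
STORE_FAST p → p=-8. Stack: []
LOAD_FAST a → push 38. Stack: [38]
LOAD_CONST → push 7. Stack: [38, 7]
BINARY_OP + → 38 + 7 = 45. Stack: [45]
STORE_FAST m → m=45. Stack: []
LOAD_FAST b → push 10. Stack: [10]
LOAD_CONST → push 10. Stack: [10, 10]
BINARY_OP & → 10 & 10 = 10. Stack: [10]
LOAD_CONST → push 2. Stack: [10, 2]
BINARY_OP + → 10 + 2 = 12. Stack: [12]
STORE_FAST q → q=12. Stack: []
LOAD_FAST_LOAD_FAST p,m → push -8,45. Stack: [-8, 45]
BINARY_OP | → -8 | 45 = -3. Stack: [-3]
LOAD_CONST → push 1. Stack: [-3, 1]
LOAD_FAST a → push 38. Stack: [-3, 1, 38]
BINARY_OP * → 1 * 38 = 38. Stack: [-3, 38]
BINARY_OP - → -3 - 38 = -41. Stack: [-41]
STORE_FAST n → n=-41. Stack: []
LOAD_FAST m → push 45. Stack: [45]
RETURN_VALUE → return 45.

-41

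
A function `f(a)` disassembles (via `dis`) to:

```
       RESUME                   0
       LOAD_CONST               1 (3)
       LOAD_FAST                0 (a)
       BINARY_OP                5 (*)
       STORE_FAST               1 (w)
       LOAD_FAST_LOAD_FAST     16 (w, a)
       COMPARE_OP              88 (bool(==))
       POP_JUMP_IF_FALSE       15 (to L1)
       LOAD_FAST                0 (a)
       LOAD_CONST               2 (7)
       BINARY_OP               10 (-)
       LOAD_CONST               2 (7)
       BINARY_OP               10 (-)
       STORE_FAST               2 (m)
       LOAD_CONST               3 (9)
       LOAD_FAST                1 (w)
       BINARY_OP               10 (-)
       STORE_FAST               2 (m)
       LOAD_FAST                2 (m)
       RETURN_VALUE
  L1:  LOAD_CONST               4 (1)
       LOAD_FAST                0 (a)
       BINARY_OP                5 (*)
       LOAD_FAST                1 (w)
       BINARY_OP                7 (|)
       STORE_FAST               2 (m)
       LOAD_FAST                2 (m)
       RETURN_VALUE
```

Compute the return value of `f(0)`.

9

LOAD_CONST → push 3. Stack: [3]
LOAD_FAST a → push 0. Stack: [3, 0]
BINARY_OP * → 3 * 0 = 0. Stack: [0]
STORE_FAST w → w=0. Stack: []
LOAD_FAST_LOAD_FAST w,a → push 0,0. Stack: [0, 0]
COMPARE_OP bool(==) → 0 vs 0 = True. Stack: [True]
POP_JUMP_IF_FALSE → pop True; no jump. Stack: []
LOAD_FAST a → push 0. Stack: [0]
LOAD_CONST → push 7. Stack: [0, 7]
BINARY_OP - → 0 - 7 = -7. Stack: [-7]
LOAD_CONST → push 7. Stack: [-7, 7]
BINARY_OP - → -7 - 7 = -14. Stack: [-14]
STORE_FAST m → m=-14. Stack: []
LOAD_CONST → push 9. Stack: [9]
LOAD_FAST w → push 0. Stack: [9, 0]
BINARY_OP - → 9 - 0 = 9. Stack: [9]
STORE_FAST m → m=9. Stack: []
LOAD_FAST m → push 9. Stack: [9]
RETURN_VALUE → return 9.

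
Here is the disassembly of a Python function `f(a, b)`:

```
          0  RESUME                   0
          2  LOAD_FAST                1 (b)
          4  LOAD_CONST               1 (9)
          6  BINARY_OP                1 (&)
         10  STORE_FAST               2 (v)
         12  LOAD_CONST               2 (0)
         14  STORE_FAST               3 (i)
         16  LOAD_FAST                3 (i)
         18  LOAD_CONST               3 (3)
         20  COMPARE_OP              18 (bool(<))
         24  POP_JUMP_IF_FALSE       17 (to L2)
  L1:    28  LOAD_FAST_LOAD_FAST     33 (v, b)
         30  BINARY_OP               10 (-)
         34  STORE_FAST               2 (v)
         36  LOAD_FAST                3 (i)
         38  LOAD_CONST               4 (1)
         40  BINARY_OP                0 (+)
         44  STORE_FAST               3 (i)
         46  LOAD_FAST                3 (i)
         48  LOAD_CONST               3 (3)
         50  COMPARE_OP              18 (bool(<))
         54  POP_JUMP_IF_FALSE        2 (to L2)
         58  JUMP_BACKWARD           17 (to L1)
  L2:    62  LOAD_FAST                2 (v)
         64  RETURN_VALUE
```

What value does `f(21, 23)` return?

-68

LOAD_FAST b → push 23. Stack: [23]
LOAD_CONST → push 9. Stack: [23, 9]
BINARY_OP & → 23 & 9 = 1. Stack: [1]
STORE_FAST v → v=1. Stack: []
LOAD_CONST → push 0. Stack: [0]
STORE_FAST i → i=0. Stack: []
LOAD_FAST i → push 0. Stack: [0]
LOAD_CONST → push 3. Stack: [0, 3]
COMPARE_OP bool(<) → 0 vs 3 = True. Stack: [True]
POP_JUMP_IF_FALSE → pop True; no jump. Stack: []
LOAD_FAST_LOAD_FAST v,b → push 1,23. Stack: [1, 23]
BINARY_OP - → 1 - 23 = -22. Stack: [-22]
STORE_FAST v → v=-22. Stack: []
LOAD_FAST i → push 0. Stack: [0]
LOAD_CONST → push 1. Stack: [0, 1]
BINARY_OP + → 0 + 1 = 1. Stack: [1]
STORE_FAST i → i=1. Stack: []
LOAD_FAST i → push 1. Stack: [1]
LOAD_CONST → push 3. Stack: [1, 3]
COMPARE_OP bool(<) → 1 vs 3 = True. Stack: [True]
POP_JUMP_IF_FALSE → pop True; no jump. Stack: []
LOAD_FAST_LOAD_FAST v,b → push -22,23. Stack: [-22, 23]
BINARY_OP - → -22 - 23 = -45. Stack: [-45]
STORE_FAST v → v=-45. Stack: []
LOAD_FAST i → push 1. Stack: [1]
LOAD_CONST → push 1. Stack: [1, 1]
BINARY_OP + → 1 + 1 = 2. Stack: [2]
STORE_FAST i → i=2. Stack: []
LOAD_FAST i → push 2. Stack: [2]
LOAD_CONST → push 3. Stack: [2, 3]
COMPARE_OP bool(<) → 2 vs 3 = True. Stack: [True]
POP_JUMP_IF_FALSE → pop True; no jump. Stack: []
LOAD_FAST_LOAD_FAST v,b → push -45,23. Stack: [-45, 23]
BINARY_OP - → -45 - 23 = -68. Stack: [-68]
STORE_FAST v → v=-68. Stack: []
LOAD_FAST i → push 2. Stack: [2]
LOAD_CONST → push 1. Stack: [2, 1]
BINARY_OP + → 2 + 1 = 3. Stack: [3]
STORE_FAST i → i=3. Stack: []
LOAD_FAST i → push 3. Stack: [3]
LOAD_CONST → push 3. Stack: [3, 3]
COMPARE_OP bool(<) → 3 vs 3 = False. Stack: [False]
POP_JUMP_IF_FALSE → pop False; jump. Stack: []
LOAD_FAST v → push -68. Stack: [-68]
RETURN_VALUE → return -68.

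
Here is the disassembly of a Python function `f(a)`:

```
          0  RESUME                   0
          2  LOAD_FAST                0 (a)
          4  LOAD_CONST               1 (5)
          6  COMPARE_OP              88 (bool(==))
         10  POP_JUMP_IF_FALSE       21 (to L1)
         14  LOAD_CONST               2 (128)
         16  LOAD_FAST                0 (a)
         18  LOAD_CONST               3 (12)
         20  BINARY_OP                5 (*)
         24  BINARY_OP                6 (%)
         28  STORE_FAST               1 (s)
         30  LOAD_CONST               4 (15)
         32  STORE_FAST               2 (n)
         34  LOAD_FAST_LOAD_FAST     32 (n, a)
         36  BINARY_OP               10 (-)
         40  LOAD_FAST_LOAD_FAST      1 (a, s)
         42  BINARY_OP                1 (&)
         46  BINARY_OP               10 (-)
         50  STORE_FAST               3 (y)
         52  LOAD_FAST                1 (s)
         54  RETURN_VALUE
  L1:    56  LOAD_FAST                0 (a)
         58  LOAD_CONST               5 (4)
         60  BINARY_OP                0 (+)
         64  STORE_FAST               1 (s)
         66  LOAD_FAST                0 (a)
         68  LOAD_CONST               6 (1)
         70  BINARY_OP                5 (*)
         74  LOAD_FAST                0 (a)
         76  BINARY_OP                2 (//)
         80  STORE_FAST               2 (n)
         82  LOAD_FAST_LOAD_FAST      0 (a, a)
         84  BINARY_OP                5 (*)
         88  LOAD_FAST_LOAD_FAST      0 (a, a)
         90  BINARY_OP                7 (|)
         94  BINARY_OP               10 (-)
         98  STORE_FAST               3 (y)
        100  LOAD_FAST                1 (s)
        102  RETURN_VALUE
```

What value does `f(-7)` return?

-3

LOAD_FAST a → push -7. Stack: [-7]
LOAD_CONST → push 5. Stack: [-7, 5]
COMPARE_OP bool(==) → -7 vs 5 = False. Stack: [False]
POP_JUMP_IF_FALSE → pop False; jump. Stack: []
LOAD_FAST a → push -7. Stack: [-7]
LOAD_CONST → push 4. Stack: [-7, 4]
BINARY_OP + → -7 + 4 = -3. Stack: [-3]
STORE_FAST s → s=-3. Stack: []
LOAD_FAST a → push -7. Stack: [-7]
LOAD_CONST → push 1. Stack: [-7, 1]
BINARY_OP * → -7 * 1 = -7. Stack: [-7]
LOAD_FAST a → push -7. Stack: [-7, -7]
BINARY_OP // → -7 // -7 = 1. Stack: [1]
STORE_FAST n → n=1. Stack: []
LOAD_FAST_LOAD_FAST a,a → push -7,-7. Stack: [-7, -7]
BINARY_OP * → -7 * -7 = 49. Stack: [49]
LOAD_FAST_LOAD_FAST a,a → push -7,-7. Stack: [49, -7, -7]
BINARY_OP | → -7 | -7 = -7. Stack: [49, -7]
BINARY_OP - → 49 - -7 = 56. Stack: [56]
STORE_FAST y → y=56. Stack: []
LOAD_FAST s → push -3. Stack: [-3]
RETURN_VALUE → return -3.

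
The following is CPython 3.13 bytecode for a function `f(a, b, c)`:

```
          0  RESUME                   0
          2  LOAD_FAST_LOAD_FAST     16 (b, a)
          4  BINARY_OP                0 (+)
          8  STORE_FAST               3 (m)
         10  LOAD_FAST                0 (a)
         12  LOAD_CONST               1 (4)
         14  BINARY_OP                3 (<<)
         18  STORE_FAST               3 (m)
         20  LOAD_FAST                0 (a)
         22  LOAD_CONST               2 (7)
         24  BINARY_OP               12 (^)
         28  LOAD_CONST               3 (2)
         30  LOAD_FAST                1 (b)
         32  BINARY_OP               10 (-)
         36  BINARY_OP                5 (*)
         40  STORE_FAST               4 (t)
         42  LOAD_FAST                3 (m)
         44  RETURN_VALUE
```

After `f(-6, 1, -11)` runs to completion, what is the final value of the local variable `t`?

LOAD_FAST_LOAD_FAST b,a → push 1,-6. Stack: [1, -6]
BINARY_OP + → 1 + -6 = -5. Stack: [-5]
STORE_FAST m → m=-5. Stack: []
LOAD_FAST a → push -6. Stack: [-6]
LOAD_CONST → push 4. Stack: [-6, 4]
BINARY_OP << → -6 << 4 = -96. Stack: [-96]
STORE_FAST m → m=-96. Stack: []
LOAD_FAST a → push -6. Stack: [-6]
LOAD_CONST → push 7. Stack: [-6, 7]
BINARY_OP ^ → -6 ^ 7 = -3. Stack: [-3]
LOAD_CONST → push 2. Stack: [-3, 2]
LOAD_FAST b → push 1. Stack: [-3, 2, 1]
BINARY_OP - → 2 - 1 = 1. Stack: [-3, 1]
BINARY_OP * → -3 * 1 = -3. Stack: [-3]
STORE_FAST t → t=-3. Stack: []
LOAD_FAST m → push -96. Stack: [-96]
RETURN_VALUE → return -96.

-3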